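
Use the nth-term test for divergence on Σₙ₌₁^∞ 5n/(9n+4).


lim(n→∞) 5n/(9n+4) = 5/9 = 5/9  (divide numerator and denominator by n)
lim aₙ = 5/9 ≠ 0 → series DIVERGES

Diverges (lim aₙ = 5/9 ≠ 0)


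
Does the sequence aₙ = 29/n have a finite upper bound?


a₁ = 29, a₂ = 29/2, a₃ = 29/3, ...
0 < aₙ ≤ 29 for all n ≥ 1
Lower bound: 0, Upper bound: 29
The sequence IS bounded

Bounded (0 < aₙ ≤ 29)


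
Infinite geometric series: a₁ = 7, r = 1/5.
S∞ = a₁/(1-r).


S∞ = a₁/(1-r) = 7/(1 - 1/5)
= 7/(4/5)
= 35/4

S∞ = 35/4


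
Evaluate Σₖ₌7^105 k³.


Σₖ₌7^105 k³ = [105·106/2]² − [6·7/2]²
= 30969225 − 441 = 30968784

Σk³ = 30968784


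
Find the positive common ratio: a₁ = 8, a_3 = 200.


r^(n-1) = aₙ/a₁
r^2 = 200/8 = 25
r = 25^(1/2)
= ±5; taking r > 0 gives r = 5

r = 5


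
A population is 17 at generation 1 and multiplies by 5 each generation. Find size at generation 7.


aₙ = a₁·r^(n-1)
= 17×5^6
= 17×15625
= 265625

a_7 = 265625


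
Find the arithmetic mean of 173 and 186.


AM = (173 + 186)/2 = 359/2 = 179.5

AM = 179.5


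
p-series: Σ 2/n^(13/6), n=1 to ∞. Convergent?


p-series test: Σ c/n^p converges if p > 1, diverges if p ≤ 1 (constant c > 0 doesn't affect convergence).
p = 13/6
13/6 > 1 → CONVERGES

Converges (p = 13/6 > 1)


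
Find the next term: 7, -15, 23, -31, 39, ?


Pattern: alternating sign, magnitude arithmetic (d=8)
Terms: 7, -15, 23, -31, 39
Next term = -47

Next term = -47


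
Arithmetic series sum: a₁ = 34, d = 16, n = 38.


aₙ = 34 + (38-1)×16 = 626
Sₙ = n(a₁+aₙ)/2 = 38×(34+626)/2
= 38×660/2 = 12540

S_38 = 12540


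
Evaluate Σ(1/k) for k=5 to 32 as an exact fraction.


Σₖ₌5^32 1/k = 1/5 + 1/6 + 1/7 + ... + 1/32
= 285220390427639/144403552893600
≈ 1.9752

Sum = 285220390427639/144403552893600 ≈ 1.9752


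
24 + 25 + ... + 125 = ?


Σₖ₌24^125 k = Σₖ₌₁^125 k − Σₖ₌₁^23 k
= 125·126/2 − 23·24/2
= 7875 − 276 = 7599

Σk = 7599


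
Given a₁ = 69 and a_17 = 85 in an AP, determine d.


d = (aₙ - a₁)/(n-1)
= (85 - 69)/(17-1)
= 16/16 = 1

d = 1


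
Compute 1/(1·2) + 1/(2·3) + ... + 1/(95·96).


1/(k(k+1)) = 1/k - 1/(k+1) (partial fractions)
Telescoping: Σ = 1 - 1/96 = 95/96

Sum = 95/96


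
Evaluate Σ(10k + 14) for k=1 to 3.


Σ(10k+14) = 10·Σk + 14·n
= 10·6 + 14·3
= 60 + 42 = 102

Σ = 102


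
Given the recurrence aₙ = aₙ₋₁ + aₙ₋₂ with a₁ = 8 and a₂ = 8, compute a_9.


Computing iteratively: 8, 8, 16, 24, 40, 64, 104, 168, 272
a_9 = 272

a_9 = 272


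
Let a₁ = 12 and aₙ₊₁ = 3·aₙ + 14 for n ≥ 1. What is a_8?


Computing step by step:
a_1 = 12
a_2 = 50
a_3 = 164
a_4 = 506
a_5 = 1532
a_6 = 4610
a_7 = 13844
a_8 = 41546


a_8 = 41546


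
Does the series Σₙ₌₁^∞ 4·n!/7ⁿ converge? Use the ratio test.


aₙ = 4·n!/7^n
a_{n+1}/aₙ = (n+1)!/7^(n+1) × 7^n/n!  (constant 4 cancels)
= (n+1)/7
L = lim(n→∞) (n+1)/7 = ∞
L > 1 → series DIVERGES

Diverges (ratio test: L = ∞ > 1)


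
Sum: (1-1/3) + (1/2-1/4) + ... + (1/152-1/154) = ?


Telescoping with gap 2: two head and two tail terms survive.
= (1 + 1/2) - (1/153 + 1/154)
= 3/2 - 1/153 - 1/154 = 17518/11781

Sum = 17518/11781


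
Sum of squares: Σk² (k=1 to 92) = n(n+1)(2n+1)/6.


n = 92
n(n+1)(2n+1)/6 = 92×93×185/6
= 1582860/6 = 263810

Σk² = 263810


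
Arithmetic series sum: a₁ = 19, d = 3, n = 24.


aₙ = 19 + (24-1)×3 = 88
Sₙ = n(a₁+aₙ)/2 = 24×(19+88)/2
= 24×107/2 = 1284

S_24 = 1284


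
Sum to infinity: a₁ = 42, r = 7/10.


S∞ = a₁/(1-r) = 42/(1 - 7/10)
= 42/(3/10)
= 140

S∞ = 140


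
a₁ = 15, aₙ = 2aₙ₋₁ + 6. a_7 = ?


Computing step by step:
a_1 = 15
a_2 = 36
a_3 = 78
a_4 = 162
a_5 = 330
a_6 = 666
a_7 = 1338


a_7 = 1338


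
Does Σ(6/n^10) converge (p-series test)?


p-series test: Σ c/n^p converges if p > 1, diverges if p ≤ 1 (constant c > 0 doesn't affect convergence).
p = 10
10 > 1 → CONVERGES

Converges (p = 10 > 1)


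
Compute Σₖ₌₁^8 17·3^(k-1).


Sₙ = 17×(3^8 - 1)/(3 - 1)
= 17×(6561 - 1)/2
= 17×6560/2
= 55760

S_8 = 55760


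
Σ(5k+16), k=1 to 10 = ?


Σ(5k+16) = 5·Σk + 16·n
= 5·55 + 16·10
= 275 + 160 = 435

Σ = 435


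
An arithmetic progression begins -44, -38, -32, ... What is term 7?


aₙ = a₁ + (n-1)d
= -44 + (7-1)×6
= -44 + 36
= -8

a_7 = -8


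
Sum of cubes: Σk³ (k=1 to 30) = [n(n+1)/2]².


n(n+1)/2 = 30×31/2 = 465
Σk³ = 465² = 216225

Σk³ = 216225


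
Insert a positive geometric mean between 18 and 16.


GM = √(18×16) = √288 = 16.9706

GM = 16.9706


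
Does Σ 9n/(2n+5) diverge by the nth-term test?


lim(n→∞) 9n/(2n+5) = 9/2 = 9/2  (divide numerator and denominator by n)
lim aₙ = 9/2 ≠ 0 → series DIVERGES

Diverges (lim aₙ = 9/2 ≠ 0)


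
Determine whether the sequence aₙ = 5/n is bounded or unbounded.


a₁ = 5, a₂ = 5/2, a₃ = 5/3, ...
0 < aₙ ≤ 5 for all n ≥ 1
Lower bound: 0, Upper bound: 5
The sequence IS bounded

Bounded (0 < aₙ ≤ 5)


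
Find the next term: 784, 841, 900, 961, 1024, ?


Pattern: perfect squares: n²
Terms: 784, 841, 900, 961, 1024
Next term = 1089

Next term = 1089


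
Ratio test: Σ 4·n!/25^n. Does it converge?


aₙ = 4·n!/25^n
a_{n+1}/aₙ = (n+1)!/25^(n+1) × 25^n/n!  (constant 4 cancels)
= (n+1)/25
L = lim(n→∞) (n+1)/25 = ∞
L > 1 → series DIVERGES

Diverges (ratio test: L = ∞ > 1)


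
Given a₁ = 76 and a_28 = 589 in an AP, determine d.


d = (aₙ - a₁)/(n-1)
= (589 - 76)/(28-1)
= 513/27 = 19

d = 19


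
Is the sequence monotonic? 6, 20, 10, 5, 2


Differences: 14, -10, -5, -3
Difference at position 1 is +14 (> 0) but position 2 is -10 (< 0) — sequence both rises and falls
→ NOT monotonic

Not monotonic


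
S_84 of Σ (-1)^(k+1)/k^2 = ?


S = 1 - 1/4 + 1/9 - 1/16 + 1/25 - 1/36 + 1/49 - 1/64 ± ...
= 0.8224
(Full series converges to +π²/12 ≈ +0.8225)

S_84 = 0.8224


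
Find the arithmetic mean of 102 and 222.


AM = (102 + 222)/2 = 324/2 = 162

AM = 162


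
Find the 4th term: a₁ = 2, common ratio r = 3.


aₙ = a₁·r^(n-1)
= 2×3^3
= 2×27
= 54

a_4 = 54


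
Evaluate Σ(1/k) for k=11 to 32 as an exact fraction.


Σₖ₌11^32 1/k = 1/11 + 1/12 + 1/13 + ... + 1/32
= 163107703437059/144403552893600
≈ 1.1295

Sum = 163107703437059/144403552893600 ≈ 1.1295


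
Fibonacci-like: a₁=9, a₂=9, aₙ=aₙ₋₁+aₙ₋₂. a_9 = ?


Computing iteratively: 9, 9, 18, 27, 45, 72, 117, 189, 306
a_9 = 306

a_9 = 306


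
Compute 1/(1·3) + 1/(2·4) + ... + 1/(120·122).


1/(k(k+2)) = (1/2)·(1/k - 1/(k+2)) (partial fractions)
Telescoping: Σ = (1/2)·(1 + 1/2 - 1/121 - 1/122) = 5475/7381

Sum = 5475/7381


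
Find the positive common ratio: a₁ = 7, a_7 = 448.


r^(n-1) = aₙ/a₁
r^6 = 448/7 = 64
r = 64^(1/6)
= ±2; taking r > 0 gives r = 2

r = 2


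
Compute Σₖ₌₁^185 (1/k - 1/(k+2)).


Telescoping with gap 2: two head and two tail terms survive.
= (1 + 1/2) - (1/186 + 1/187)
= 3/2 - 1/186 - 1/187 = 25900/17391

Sum = 25900/17391


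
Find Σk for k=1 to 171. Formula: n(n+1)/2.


n(n+1)/2 = 171×172/2 = 29412/2 = 14706

Σk = 14706


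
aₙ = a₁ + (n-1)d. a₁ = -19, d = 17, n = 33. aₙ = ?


aₙ = a₁ + (n-1)d
= -19 + (33-1)×17
= -19 + 544
= 525

a_33 = 525


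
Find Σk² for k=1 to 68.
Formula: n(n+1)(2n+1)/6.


n = 68
n(n+1)(2n+1)/6 = 68×69×137/6
= 642804/6 = 107134

Σk² = 107134


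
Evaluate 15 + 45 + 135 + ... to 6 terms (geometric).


Sₙ = 15×(3^6 - 1)/(3 - 1)
= 15×(729 - 1)/2
= 15×728/2
= 5460

S_6 = 5460


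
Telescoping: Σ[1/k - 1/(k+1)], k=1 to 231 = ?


Telescoping: adjacent terms cancel.
= 1/1 - 1/232
= 1 - 1/232 = 231/232

Sum = 231/232


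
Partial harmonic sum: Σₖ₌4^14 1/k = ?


Σₖ₌4^14 1/k = 1/4 + 1/5 + 1/6 + ... + 1/14
= 511073/360360
≈ 1.4182

Sum = 511073/360360 ≈ 1.4182


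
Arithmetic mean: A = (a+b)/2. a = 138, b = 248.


AM = (138 + 248)/2 = 386/2 = 193

AM = 193


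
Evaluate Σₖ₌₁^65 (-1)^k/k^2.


S = -1 + 1/4 - 1/9 + 1/16 - 1/25 + 1/36 - 1/49 + 1/64 ± ...
= -0.8226
(Full series converges to -π²/12 ≈ -0.8225)

S_65 = -0.8226


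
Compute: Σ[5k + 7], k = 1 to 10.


Σ(5k+7) = 5·Σk + 7·n
= 5·55 + 7·10
= 275 + 70 = 345

Σ = 345


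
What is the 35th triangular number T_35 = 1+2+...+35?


n(n+1)/2 = 35×36/2 = 1260/2 = 630

Σk = 630


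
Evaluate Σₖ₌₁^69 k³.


n(n+1)/2 = 69×70/2 = 2415
Σk³ = 2415² = 5832225

Σk³ = 5832225


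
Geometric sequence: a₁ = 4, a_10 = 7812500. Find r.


r^(n-1) = aₙ/a₁
r^9 = 7812500/4 = 1953125
r = 1953125^(1/9)
= 5

r = 5


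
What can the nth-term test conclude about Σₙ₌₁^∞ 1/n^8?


lim(n→∞) 1/n^8 = 0
lim aₙ = 0 → nth-term test is INCONCLUSIVE
(Need other tests; this is actually a convergent p-series with p=8 > 1)

Inconclusive (lim aₙ = 0; need another test)


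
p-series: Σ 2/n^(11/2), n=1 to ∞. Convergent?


p-series test: Σ c/n^p converges if p > 1, diverges if p ≤ 1 (constant c > 0 doesn't affect convergence).
p = 11/2
11/2 > 1 → CONVERGES

Converges (p = 11/2 > 1)


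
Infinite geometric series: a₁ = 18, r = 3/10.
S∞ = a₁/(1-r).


S∞ = a₁/(1-r) = 18/(1 - 3/10)
= 18/(7/10)
= 180/7

S∞ = 180/7


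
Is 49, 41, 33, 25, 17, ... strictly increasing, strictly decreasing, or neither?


Differences: -8, -8, -8, -8
All differences < 0 → strictly DECREASING

Monotonically decreasing


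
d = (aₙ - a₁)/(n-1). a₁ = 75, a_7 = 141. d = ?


d = (aₙ - a₁)/(n-1)
= (141 - 75)/(7-1)
= 66/6 = 11

d = 11


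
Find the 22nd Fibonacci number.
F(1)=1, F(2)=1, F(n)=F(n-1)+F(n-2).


Fibonacci sequence: 1, 1, 2, 3, 5, 8, 13, 21, 34, 55, 89, ...
F(22) = 17711

F(22) = 17711


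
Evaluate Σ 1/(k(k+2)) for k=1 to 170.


1/(k(k+2)) = (1/2)·(1/k - 1/(k+2)) (partial fractions)
Telescoping: Σ = (1/2)·(1 + 1/2 - 1/171 - 1/172) = 43775/58824

Sum = 43775/58824


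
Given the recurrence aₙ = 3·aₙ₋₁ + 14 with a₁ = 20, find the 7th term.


Computing step by step:
a_1 = 20
a_2 = 74
a_3 = 236
a_4 = 722
a_5 = 2180
a_6 = 6554
a_7 = 19676


a_7 = 19676


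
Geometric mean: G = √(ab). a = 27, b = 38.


GM = √(27×38) = √1026 = 32.0312

GM = 32.0312


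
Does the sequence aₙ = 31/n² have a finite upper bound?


a₁ = 31, a₂ = 31/4, a₃ = 31/9, ...
0 < aₙ ≤ 31 for all n ≥ 1
The sequence IS bounded

Bounded (0 < aₙ ≤ 31)


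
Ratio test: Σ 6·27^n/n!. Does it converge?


aₙ = 6·27^n/n!
a_{n+1}/aₙ = 27^(n+1)/(n+1)! × n!/27^n  (constant 6 cancels)
= 27/(n+1)
L = lim(n→∞) 27/(n+1) = 0
L < 1 → series CONVERGES

Converges (ratio test: L = 0 < 1)


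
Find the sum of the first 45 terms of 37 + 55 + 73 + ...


aₙ = 37 + (45-1)×18 = 829
Sₙ = n(a₁+aₙ)/2 = 45×(37+829)/2
= 45×866/2 = 19485

S_45 = 19485


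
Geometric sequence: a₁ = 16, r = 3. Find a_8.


aₙ = a₁·r^(n-1)
= 16×3^7
= 16×2187
= 34992

a_8 = 34992


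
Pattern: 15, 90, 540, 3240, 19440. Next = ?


Pattern: geometric (r=6)
Terms: 15, 90, 540, 3240, 19440
Next term = 116640

Next term = 116640


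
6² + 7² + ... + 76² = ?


Σₖ₌6^76 k² = Σₖ₌₁^76 k² − Σₖ₌₁^5 k²
= 76·77·153/6 − 5·6·11/6
= 149226 − 55 = 149171

Σk² = 149171


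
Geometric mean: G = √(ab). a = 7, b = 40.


GM = √(7×40) = √280 = 16.7332

GM = 16.7332


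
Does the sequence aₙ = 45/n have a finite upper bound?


a₁ = 45, a₂ = 45/2, a₃ = 45/3, ...
0 < aₙ ≤ 45 for all n ≥ 1
Lower bound: 0, Upper bound: 45
The sequence IS bounded

Bounded (0 < aₙ ≤ 45)


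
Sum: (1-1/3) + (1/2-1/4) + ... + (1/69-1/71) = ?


Telescoping with gap 2: two head and two tail terms survive.
= (1 + 1/2) - (1/70 + 1/71)
= 3/2 - 1/70 - 1/71 = 3657/2485

Sum = 3657/2485


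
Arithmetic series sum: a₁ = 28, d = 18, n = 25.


aₙ = 28 + (25-1)×18 = 460
Sₙ = n(a₁+aₙ)/2 = 25×(28+460)/2
= 25×488/2 = 6100

S_25 = 6100


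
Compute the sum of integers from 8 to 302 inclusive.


Σₖ₌8^302 k = Σₖ₌₁^302 k − Σₖ₌₁^7 k
= 302·303/2 − 7·8/2
= 45753 − 28 = 45725

Σk = 45725


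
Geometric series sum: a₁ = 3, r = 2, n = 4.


Sₙ = 3×(2^4 - 1)/(2 - 1)
= 3×(16 - 1)/1
= 3×15/1
= 45

S_4 = 45


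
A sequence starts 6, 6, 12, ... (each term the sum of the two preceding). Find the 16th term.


Computing iteratively: 6, 6, 12, 18, 30, 48, 78, 126, 204, 330, 534, 864, ...
a_16 = 5922

a_16 = 5922


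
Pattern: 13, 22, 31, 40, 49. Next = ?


Pattern: arithmetic (d=9)
Terms: 13, 22, 31, 40, 49
Next term = 58

Next term = 58


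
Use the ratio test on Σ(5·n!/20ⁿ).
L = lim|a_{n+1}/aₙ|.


aₙ = 5·n!/20^n
a_{n+1}/aₙ = (n+1)!/20^(n+1) × 20^n/n!  (constant 5 cancels)
= (n+1)/20
L = lim(n→∞) (n+1)/20 = ∞
L > 1 → series DIVERGES

Diverges (ratio test: L = ∞ > 1)


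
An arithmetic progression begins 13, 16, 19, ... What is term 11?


aₙ = a₁ + (n-1)d
= 13 + (11-1)×3
= 13 + 30
= 43

a_11 = 43


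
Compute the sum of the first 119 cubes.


n(n+1)/2 = 119×120/2 = 7140
Σk³ = 7140² = 50979600

Σk³ = 50979600


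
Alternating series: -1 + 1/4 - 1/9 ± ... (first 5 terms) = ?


S = -1 + 1/4 - 1/9 + 1/16 - 1/25
= -0.8386
(Full series converges to -π²/12 ≈ -0.8225)

S_5 = -0.8386


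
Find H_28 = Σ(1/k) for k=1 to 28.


H_28 = 1/1 + 1/2 + 1/3 + ... + 1/28
= 315404588903/80313433200
≈ 3.9272

H_28 = 315404588903/80313433200 ≈ 3.9272


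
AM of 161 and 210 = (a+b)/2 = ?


AM = (161 + 210)/2 = 371/2 = 185.5

AM = 185.5


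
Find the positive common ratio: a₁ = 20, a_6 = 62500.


r^(n-1) = aₙ/a₁
r^5 = 62500/20 = 3125
r = 3125^(1/5)
= 5

r = 5


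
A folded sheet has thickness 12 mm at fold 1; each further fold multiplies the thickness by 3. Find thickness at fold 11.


aₙ = a₁·r^(n-1)
= 12×3^10
= 12×59049
= 708588

a_11 = 708588


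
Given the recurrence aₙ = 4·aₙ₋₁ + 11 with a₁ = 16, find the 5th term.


Computing step by step:
a_1 = 16
a_2 = 75
a_3 = 311
a_4 = 1255
a_5 = 5031


a_5 = 5031


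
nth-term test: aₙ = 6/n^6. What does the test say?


lim(n→∞) 6/n^6 = 0
lim aₙ = 0 → nth-term test is INCONCLUSIVE
(Need other tests; this is actually a convergent p-series with p=6 > 1)

Inconclusive (lim aₙ = 0; need another test)


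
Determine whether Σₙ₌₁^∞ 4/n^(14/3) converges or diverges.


p-series test: Σ c/n^p converges if p > 1, diverges if p ≤ 1 (constant c > 0 doesn't affect convergence).
p = 14/3
14/3 > 1 → CONVERGES

Converges (p = 14/3 > 1)


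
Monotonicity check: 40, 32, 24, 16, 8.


Differences: -8, -8, -8, -8
All differences < 0 → strictly DECREASING

Monotonically decreasing


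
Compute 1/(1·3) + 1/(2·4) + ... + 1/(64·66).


1/(k(k+2)) = (1/2)·(1/k - 1/(k+2)) (partial fractions)
Telescoping: Σ = (1/2)·(1 + 1/2 - 1/65 - 1/66) = 1576/2145

Sum = 1576/2145


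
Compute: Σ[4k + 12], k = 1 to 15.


Σ(4k+12) = 4·Σk + 12·n
= 4·120 + 12·15
= 480 + 180 = 660

Σ = 660


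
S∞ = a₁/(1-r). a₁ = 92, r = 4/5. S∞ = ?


S∞ = a₁/(1-r) = 92/(1 - 4/5)
= 92/(1/5)
= 460

S∞ = 460


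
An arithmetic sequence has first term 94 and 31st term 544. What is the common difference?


d = (aₙ - a₁)/(n-1)
= (544 - 94)/(31-1)
= 450/30 = 15

d = 15


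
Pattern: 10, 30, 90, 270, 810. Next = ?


Pattern: geometric (r=3)
Terms: 10, 30, 90, 270, 810
Next term = 2430

Next term = 2430


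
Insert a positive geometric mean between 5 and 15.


GM = √(5×15) = √75 = 8.6603

GM = 8.6603


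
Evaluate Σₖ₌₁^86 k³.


n(n+1)/2 = 86×87/2 = 3741
Σk³ = 3741² = 13995081

Σk³ = 13995081


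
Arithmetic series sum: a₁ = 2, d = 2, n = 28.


aₙ = 2 + (28-1)×2 = 56
Sₙ = n(a₁+aₙ)/2 = 28×(2+56)/2
= 28×58/2 = 812

S_28 = 812


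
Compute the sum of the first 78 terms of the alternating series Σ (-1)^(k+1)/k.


S = 1 - 1/2 + 1/3 - 1/4 + 1/5 - 1/6 + 1/7 - 1/8 ± ...
= 0.6868
(Full series converges to +ln(2) ≈ +0.6931)

S_78 = 0.6868


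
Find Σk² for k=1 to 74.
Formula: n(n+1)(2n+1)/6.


n = 74
n(n+1)(2n+1)/6 = 74×75×149/6
= 826950/6 = 137825

Σk² = 137825


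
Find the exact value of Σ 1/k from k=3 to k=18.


Σₖ₌3^18 1/k = 1/3 + 1/4 + 1/5 + ... + 1/18
= 8148181/4084080
≈ 1.9951

Sum = 8148181/4084080 ≈ 1.9951


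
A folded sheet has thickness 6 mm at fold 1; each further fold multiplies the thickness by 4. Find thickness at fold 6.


aₙ = a₁·r^(n-1)
= 6×4^5
= 6×1024
= 6144

a_6 = 6144


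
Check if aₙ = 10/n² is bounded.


a₁ = 10, a₂ = 10/4, a₃ = 10/9, ...
0 < aₙ ≤ 10 for all n ≥ 1
The sequence IS bounded

Bounded (0 < aₙ ≤ 10)


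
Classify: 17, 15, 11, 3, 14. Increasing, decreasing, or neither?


Differences: -2, -4, -8, 11
Difference at position 4 is +11 (> 0) but position 1 is -2 (< 0) — sequence both rises and falls
→ NOT monotonic

Not monotonic


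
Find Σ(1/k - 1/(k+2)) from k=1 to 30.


Telescoping with gap 2: two head and two tail terms survive.
= (1 + 1/2) - (1/31 + 1/32)
= 3/2 - 1/31 - 1/32 = 1425/992

Sum = 1425/992


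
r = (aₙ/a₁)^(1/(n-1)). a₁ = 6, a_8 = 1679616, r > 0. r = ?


r^(n-1) = aₙ/a₁
r^7 = 1679616/6 = 279936
r = 279936^(1/7)
= 6

r = 6


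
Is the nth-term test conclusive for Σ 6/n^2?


lim(n→∞) 6/n^2 = 0
lim aₙ = 0 → nth-term test is INCONCLUSIVE
(Need other tests; this is actually a convergent p-series with p=2 > 1)

Inconclusive (lim aₙ = 0; need another test)


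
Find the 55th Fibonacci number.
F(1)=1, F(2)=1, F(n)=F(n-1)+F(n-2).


Fibonacci sequence: 1, 1, 2, 3, 5, 8, 13, 21, 34, 55, 89, ...
F(55) = 139583862445

F(55) = 139583862445


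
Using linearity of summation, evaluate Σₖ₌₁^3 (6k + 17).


Σ(6k+17) = 6·Σk + 17·n
= 6·6 + 17·3
= 36 + 51 = 87

Σ = 87


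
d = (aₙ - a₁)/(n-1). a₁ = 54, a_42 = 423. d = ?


d = (aₙ - a₁)/(n-1)
= (423 - 54)/(42-1)
= 369/41 = 9

d = 9


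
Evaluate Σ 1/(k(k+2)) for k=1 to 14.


1/(k(k+2)) = (1/2)·(1/k - 1/(k+2)) (partial fractions)
Telescoping: Σ = (1/2)·(1 + 1/2 - 1/15 - 1/16) = 329/480

Sum = 329/480


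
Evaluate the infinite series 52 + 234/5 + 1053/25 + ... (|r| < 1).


S∞ = a₁/(1-r) = 52/(1 - 9/10)
= 52/(1/10)
= 520

S∞ = 520


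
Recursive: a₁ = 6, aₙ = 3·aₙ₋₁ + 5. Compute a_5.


Computing step by step:
a_1 = 6
a_2 = 23
a_3 = 74
a_4 = 227
a_5 = 686


a_5 = 686


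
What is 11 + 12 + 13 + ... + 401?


Σₖ₌11^401 k = Σₖ₌₁^401 k − Σₖ₌₁^10 k
= 401·402/2 − 10·11/2
= 80601 − 55 = 80546

Σk = 80546


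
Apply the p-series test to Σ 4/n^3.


p-series test: Σ c/n^p converges if p > 1, diverges if p ≤ 1 (constant c > 0 doesn't affect convergence).
p = 3
3 > 1 → CONVERGES

Converges (p = 3 > 1)


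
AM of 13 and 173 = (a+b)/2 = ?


AM = (13 + 173)/2 = 186/2 = 93

AM = 93


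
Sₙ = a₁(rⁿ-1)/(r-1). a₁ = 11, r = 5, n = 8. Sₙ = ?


Sₙ = 11×(5^8 - 1)/(5 - 1)
= 11×(390625 - 1)/4
= 11×390624/4
= 1074216

S_8 = 1074216


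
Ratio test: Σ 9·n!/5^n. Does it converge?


aₙ = 9·n!/5^n
a_{n+1}/aₙ = (n+1)!/5^(n+1) × 5^n/n!  (constant 9 cancels)
= (n+1)/5
L = lim(n→∞) (n+1)/5 = ∞
L > 1 → series DIVERGES

Diverges (ratio test: L = ∞ > 1)


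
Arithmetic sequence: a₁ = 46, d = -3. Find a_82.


aₙ = a₁ + (n-1)d
= 46 + (82-1)×-3
= 46 - 243
= -197

a_82 = -197


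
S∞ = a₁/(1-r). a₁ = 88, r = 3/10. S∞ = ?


S∞ = a₁/(1-r) = 88/(1 - 3/10)
= 88/(7/10)
= 880/7

S∞ = 880/7


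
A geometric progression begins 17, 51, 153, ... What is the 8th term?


aₙ = a₁·r^(n-1)
= 17×3^7
= 17×2187
= 37179

a_8 = 37179


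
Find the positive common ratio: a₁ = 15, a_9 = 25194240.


r^(n-1) = aₙ/a₁
r^8 = 25194240/15 = 1679616
r = 1679616^(1/8)
= ±6; taking r > 0 gives r = 6

r = 6


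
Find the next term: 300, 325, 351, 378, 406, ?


Pattern: triangular numbers: n(n+1)/2
Terms: 300, 325, 351, 378, 406
Next term = 435

Next term = 435


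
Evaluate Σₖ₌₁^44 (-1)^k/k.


S = -1 + 1/2 - 1/3 + 1/4 - 1/5 + 1/6 - 1/7 + 1/8 ± ...
= -0.6819
(Full series converges to -ln(2) ≈ -0.6931)

S_44 = -0.6819


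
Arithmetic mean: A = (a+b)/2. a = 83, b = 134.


AM = (83 + 134)/2 = 217/2 = 108.5

AM = 108.5


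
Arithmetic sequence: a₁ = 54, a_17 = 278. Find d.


d = (aₙ - a₁)/(n-1)
= (278 - 54)/(17-1)
= 224/16 = 14

d = 14


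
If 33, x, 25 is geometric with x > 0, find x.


GM = √(33×25) = √825 = 28.7228

GM = 28.7228


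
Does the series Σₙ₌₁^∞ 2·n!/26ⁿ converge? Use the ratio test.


aₙ = 2·n!/26^n
a_{n+1}/aₙ = (n+1)!/26^(n+1) × 26^n/n!  (constant 2 cancels)
= (n+1)/26
L = lim(n→∞) (n+1)/26 = ∞
L > 1 → series DIVERGES

Diverges (ratio test: L = ∞ > 1)


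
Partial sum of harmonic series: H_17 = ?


H_17 = 1/1 + 1/2 + 1/3 + ... + 1/17
= 42142223/12252240
≈ 3.4396

H_17 = 42142223/12252240 ≈ 3.4396


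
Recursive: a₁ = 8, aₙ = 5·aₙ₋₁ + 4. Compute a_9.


Computing step by step:
a_1 = 8
a_2 = 44
a_3 = 224
a_4 = 1124
a_5 = 5624
a_6 = 28124
a_7 = 140624
a_8 = 703124
a_9 = 3515624


a_9 = 3515624


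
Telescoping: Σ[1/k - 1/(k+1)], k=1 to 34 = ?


Telescoping: adjacent terms cancel.
= 1/1 - 1/35
= 1 - 1/35 = 34/35

Sum = 34/35


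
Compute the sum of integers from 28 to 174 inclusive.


Σₖ₌28^174 k = Σₖ₌₁^174 k − Σₖ₌₁^27 k
= 174·175/2 − 27·28/2
= 15225 − 378 = 14847

Σk = 14847


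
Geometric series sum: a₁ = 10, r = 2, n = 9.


Sₙ = 10×(2^9 - 1)/(2 - 1)
= 10×(512 - 1)/1
= 10×511/1
= 5110

S_9 = 5110


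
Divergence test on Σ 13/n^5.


lim(n→∞) 13/n^5 = 0
lim aₙ = 0 → nth-term test is INCONCLUSIVE
(Need other tests; this is actually a convergent p-series with p=5 > 1)

Inconclusive (lim aₙ = 0; need another test)


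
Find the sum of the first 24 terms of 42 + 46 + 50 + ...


aₙ = 42 + (24-1)×4 = 134
Sₙ = n(a₁+aₙ)/2 = 24×(42+134)/2
= 24×176/2 = 2112

S_24 = 2112


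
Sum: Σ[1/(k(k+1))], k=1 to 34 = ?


1/(k(k+1)) = 1/k - 1/(k+1) (partial fractions)
Telescoping: Σ = 1 - 1/35 = 34/35

Sum = 34/35


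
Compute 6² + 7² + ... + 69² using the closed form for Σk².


Σₖ₌6^69 k² = Σₖ₌₁^69 k² − Σₖ₌₁^5 k²
= 69·70·139/6 − 5·6·11/6
= 111895 − 55 = 111840

Σk² = 111840


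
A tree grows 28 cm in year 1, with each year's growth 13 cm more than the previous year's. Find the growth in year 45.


aₙ = a₁ + (n-1)d
= 28 + (45-1)×13
= 28 + 572
= 600

a_45 = 600


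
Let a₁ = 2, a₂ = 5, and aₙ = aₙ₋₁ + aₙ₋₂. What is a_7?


Computing iteratively: 2, 5, 7, 12, 19, 31, 50
a_7 = 50

a_7 = 50


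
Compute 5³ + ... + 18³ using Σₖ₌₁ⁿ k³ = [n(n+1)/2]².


Σₖ₌5^18 k³ = [18·19/2]² − [4·5/2]²
= 29241 − 100 = 29141

Σk³ = 29141


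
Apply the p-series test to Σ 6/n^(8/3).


p-series test: Σ c/n^p converges if p > 1, diverges if p ≤ 1 (constant c > 0 doesn't affect convergence).
p = 8/3
8/3 > 1 → CONVERGES

Converges (p = 8/3 > 1)


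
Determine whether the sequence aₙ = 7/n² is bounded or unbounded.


a₁ = 7, a₂ = 7/4, a₃ = 7/9, ...
0 < aₙ ≤ 7 for all n ≥ 1
The sequence IS bounded

Bounded (0 < aₙ ≤ 7)


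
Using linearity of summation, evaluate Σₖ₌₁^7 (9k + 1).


Σ(9k+1) = 9·Σk + 1·n
= 9·28 + 1·7
= 252 + 7 = 259

Σ = 259


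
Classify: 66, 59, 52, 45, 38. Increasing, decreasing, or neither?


Differences: -7, -7, -7, -7
All differences < 0 → strictly DECREASING

Monotonically decreasing


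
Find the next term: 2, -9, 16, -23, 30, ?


Pattern: alternating sign, magnitude arithmetic (d=7)
Terms: 2, -9, 16, -23, 30
Next term = -37

Next term = -37


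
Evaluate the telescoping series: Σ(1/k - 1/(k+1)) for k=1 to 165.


Telescoping: adjacent terms cancel.
= 1/1 - 1/166
= 1 - 1/166 = 165/166

Sum = 165/166


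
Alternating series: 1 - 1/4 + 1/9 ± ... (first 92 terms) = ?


S = 1 - 1/4 + 1/9 - 1/16 + 1/25 - 1/36 + 1/49 - 1/64 ± ...
= 0.8224
(Full series converges to +π²/12 ≈ +0.8225)

S_92 = 0.8224


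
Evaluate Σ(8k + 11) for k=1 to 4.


Σ(8k+11) = 8·Σk + 11·n
= 8·10 + 11·4
= 80 + 44 = 124

Σ = 124


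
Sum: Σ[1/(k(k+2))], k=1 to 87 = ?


1/(k(k+2)) = (1/2)·(1/k - 1/(k+2)) (partial fractions)
Telescoping: Σ = (1/2)·(1 + 1/2 - 1/88 - 1/89) = 11571/15664

Sum = 11571/15664


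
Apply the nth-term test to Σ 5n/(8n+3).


lim(n→∞) 5n/(8n+3) = 5/8 = 5/8  (divide numerator and denominator by n)
lim aₙ = 5/8 ≠ 0 → series DIVERGES

Diverges (lim aₙ = 5/8 ≠ 0)


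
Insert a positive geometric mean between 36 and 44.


GM = √(36×44) = √1584 = 39.7995

GM = 39.7995


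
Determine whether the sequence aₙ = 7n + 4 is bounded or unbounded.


aₙ = 7n + 4 → as n→∞, aₙ→∞
No finite upper bound exists
The sequence is UNBOUNDED

Unbounded (aₙ → ∞ as n → ∞)


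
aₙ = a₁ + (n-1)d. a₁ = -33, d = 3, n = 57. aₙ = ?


aₙ = a₁ + (n-1)d
= -33 + (57-1)×3
= -33 + 168
= 135

a_57 = 135


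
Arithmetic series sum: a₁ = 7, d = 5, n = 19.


aₙ = 7 + (19-1)×5 = 97
Sₙ = n(a₁+aₙ)/2 = 19×(7+97)/2
= 19×104/2 = 988

S_19 = 988


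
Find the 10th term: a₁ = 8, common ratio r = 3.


aₙ = a₁·r^(n-1)
= 8×3^9
= 8×19683
= 157464

a_10 = 157464


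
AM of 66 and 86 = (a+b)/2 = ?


AM = (66 + 86)/2 = 152/2 = 76

AM = 76


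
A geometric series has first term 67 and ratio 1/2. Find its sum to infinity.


S∞ = a₁/(1-r) = 67/(1 - 1/2)
= 67/(1/2)
= 134

S∞ = 134


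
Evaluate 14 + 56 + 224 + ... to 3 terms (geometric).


Sₙ = 14×(4^3 - 1)/(4 - 1)
= 14×(64 - 1)/3
= 14×63/3
= 294

S_3 = 294


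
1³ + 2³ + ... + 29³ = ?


n(n+1)/2 = 29×30/2 = 435
Σk³ = 435² = 189225

Σk³ = 189225


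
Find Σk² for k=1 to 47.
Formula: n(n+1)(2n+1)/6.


n = 47
n(n+1)(2n+1)/6 = 47×48×95/6
= 214320/6 = 35720

Σk² = 35720


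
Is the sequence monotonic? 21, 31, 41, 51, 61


Differences: 10, 10, 10, 10
All differences > 0 → strictly INCREASING

Monotonically increasing


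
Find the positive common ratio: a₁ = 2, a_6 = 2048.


r^(n-1) = aₙ/a₁
r^5 = 2048/2 = 1024
r = 1024^(1/5)
= 4

r = 4


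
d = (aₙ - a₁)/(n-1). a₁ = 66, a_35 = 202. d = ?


d = (aₙ - a₁)/(n-1)
= (202 - 66)/(35-1)
= 136/34 = 4

d = 4


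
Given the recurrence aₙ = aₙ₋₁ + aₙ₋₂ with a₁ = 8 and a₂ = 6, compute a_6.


Computing iteratively: 8, 6, 14, 20, 34, 54
a_6 = 54

a_6 = 54


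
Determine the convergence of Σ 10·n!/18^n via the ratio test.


aₙ = 10·n!/18^n
a_{n+1}/aₙ = (n+1)!/18^(n+1) × 18^n/n!  (constant 10 cancels)
= (n+1)/18
L = lim(n→∞) (n+1)/18 = ∞
L > 1 → series DIVERGES

Diverges (ratio test: L = ∞ > 1)


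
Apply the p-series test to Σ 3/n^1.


p-series test: Σ c/n^p converges if p > 1, diverges if p ≤ 1 (constant c > 0 doesn't affect convergence).
p = 1
1 ≤ 1 → DIVERGES

Diverges (p = 1 ≤ 1)


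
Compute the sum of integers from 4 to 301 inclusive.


Σₖ₌4^301 k = Σₖ₌₁^301 k − Σₖ₌₁^3 k
= 301·302/2 − 3·4/2
= 45451 − 6 = 45445

Σk = 45445


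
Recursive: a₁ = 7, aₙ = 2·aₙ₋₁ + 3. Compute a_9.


Computing step by step:
a_1 = 7
a_2 = 17
a_3 = 37
a_4 = 77
a_5 = 157
a_6 = 317
a_7 = 637
a_8 = 1277
a_9 = 2557


a_9 = 2557


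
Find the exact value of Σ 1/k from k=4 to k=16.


Σₖ₌4^16 1/k = 1/4 + 1/5 + 1/6 + ... + 1/16
= 1115239/720720
≈ 1.5474

Sum = 1115239/720720 ≈ 1.5474


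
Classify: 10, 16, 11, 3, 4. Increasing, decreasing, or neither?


Differences: 6, -5, -8, 1
Difference at position 1 is +6 (> 0) but position 2 is -5 (< 0) — sequence both rises and falls
→ NOT monotonic

Not monotonic


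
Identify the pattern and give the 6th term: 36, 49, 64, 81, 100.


Pattern: perfect squares: n²
Terms: 36, 49, 64, 81, 100
Next term = 121

Next term = 121


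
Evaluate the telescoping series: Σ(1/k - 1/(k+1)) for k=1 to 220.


Telescoping: adjacent terms cancel.
= 1/1 - 1/221
= 1 - 1/221 = 220/221

Sum = 220/221


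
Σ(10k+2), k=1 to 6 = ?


Σ(10k+2) = 10·Σk + 2·n
= 10·21 + 2·6
= 210 + 12 = 222

Σ = 222


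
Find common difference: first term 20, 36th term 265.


d = (aₙ - a₁)/(n-1)
= (265 - 20)/(36-1)
= 245/35 = 7

d = 7


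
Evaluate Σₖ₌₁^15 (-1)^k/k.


S = -1 + 1/2 - 1/3 + 1/4 - 1/5 + 1/6 - 1/7 + 1/8 ± ...
= -0.7254
(Full series converges to -ln(2) ≈ -0.6931)

S_15 = -0.7254


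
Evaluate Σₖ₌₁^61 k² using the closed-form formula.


n = 61
n(n+1)(2n+1)/6 = 61×62×123/6
= 465186/6 = 77531

Σk² = 77531


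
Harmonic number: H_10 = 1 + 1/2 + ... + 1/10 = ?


H_10 = 1/1 + 1/2 + 1/3 + 1/4 + 1/5 + 1/6 + 1/7 + 1/8 + 1/9 + 1/10
= 7381/2520
≈ 2.929

H_10 = 7381/2520 ≈ 2.929


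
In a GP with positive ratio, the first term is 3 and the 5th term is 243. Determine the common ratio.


r^(n-1) = aₙ/a₁
r^4 = 243/3 = 81
r = 81^(1/4)
= ±3; taking r > 0 gives r = 3

r = 3


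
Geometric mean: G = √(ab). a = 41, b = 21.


GM = √(41×21) = √861 = 29.3428

GM = 29.3428


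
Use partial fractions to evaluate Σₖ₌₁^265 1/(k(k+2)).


1/(k(k+2)) = (1/2)·(1/k - 1/(k+2)) (partial fractions)
Telescoping: Σ = (1/2)·(1 + 1/2 - 1/266 - 1/267) = 26500/35511

Sum = 26500/35511


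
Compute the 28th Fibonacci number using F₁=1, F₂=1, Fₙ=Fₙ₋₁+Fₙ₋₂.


Fibonacci sequence: 1, 1, 2, 3, 5, 8, 13, 21, 34, 55, 89, ...
F(28) = 317811

F(28) = 317811


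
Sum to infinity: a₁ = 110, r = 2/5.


S∞ = a₁/(1-r) = 110/(1 - 2/5)
= 110/(3/5)
= 550/3

S∞ = 550/3


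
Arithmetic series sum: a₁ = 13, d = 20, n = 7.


aₙ = 13 + (7-1)×20 = 133
Sₙ = n(a₁+aₙ)/2 = 7×(13+133)/2
= 7×146/2 = 511

S_7 = 511


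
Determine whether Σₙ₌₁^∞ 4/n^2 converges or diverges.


p-series test: Σ c/n^p converges if p > 1, diverges if p ≤ 1 (constant c > 0 doesn't affect convergence).
p = 2
2 > 1 → CONVERGES

Converges (p = 2 > 1)


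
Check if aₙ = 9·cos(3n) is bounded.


For all n, -1 ≤ cos(3n) ≤ 1, so -9 ≤ 9·cos(3n) ≤ 9
Lower bound: -9, Upper bound: 9
The sequence IS bounded

Bounded (-9 ≤ aₙ ≤ 9)


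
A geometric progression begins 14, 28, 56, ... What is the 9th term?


aₙ = a₁·r^(n-1)
= 14×2^8
= 14×256
= 3584

a_9 = 3584


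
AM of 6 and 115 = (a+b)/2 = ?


AM = (6 + 115)/2 = 121/2 = 60.5

AM = 60.5


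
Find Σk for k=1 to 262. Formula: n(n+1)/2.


n(n+1)/2 = 262×263/2 = 68906/2 = 34453

Σk = 34453


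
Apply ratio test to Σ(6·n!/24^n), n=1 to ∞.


aₙ = 6·n!/24^n
a_{n+1}/aₙ = (n+1)!/24^(n+1) × 24^n/n!  (constant 6 cancels)
= (n+1)/24
L = lim(n→∞) (n+1)/24 = ∞
L > 1 → series DIVERGES

Diverges (ratio test: L = ∞ > 1)


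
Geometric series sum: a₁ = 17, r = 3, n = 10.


Sₙ = 17×(3^10 - 1)/(3 - 1)
= 17×(59049 - 1)/2
= 17×59048/2
= 501908

S_10 = 501908


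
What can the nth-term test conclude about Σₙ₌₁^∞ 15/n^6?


lim(n→∞) 15/n^6 = 0
lim aₙ = 0 → nth-term test is INCONCLUSIVE
(Need other tests; this is actually a convergent p-series with p=6 > 1)

Inconclusive (lim aₙ = 0; need another test)


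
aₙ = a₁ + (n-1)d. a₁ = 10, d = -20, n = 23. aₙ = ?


aₙ = a₁ + (n-1)d
= 10 + (23-1)×-20
= 10 - 440
= -430

a_23 = -430


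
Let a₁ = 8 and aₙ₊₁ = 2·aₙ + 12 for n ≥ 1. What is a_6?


Computing step by step:
a_1 = 8
a_2 = 28
a_3 = 68
a_4 = 148
a_5 = 308
a_6 = 628


a_6 = 628


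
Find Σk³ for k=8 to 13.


Σₖ₌8^13 k³ = [13·14/2]² − [7·8/2]²
= 8281 − 784 = 7497

Σk³ = 7497


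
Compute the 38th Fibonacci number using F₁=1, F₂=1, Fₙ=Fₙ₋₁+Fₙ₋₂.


Fibonacci sequence: 1, 1, 2, 3, 5, 8, 13, 21, 34, 55, 89, ...
F(38) = 39088169

F(38) = 39088169


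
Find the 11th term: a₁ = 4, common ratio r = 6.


aₙ = a₁·r^(n-1)
= 4×6^10
= 4×60466176
= 241864704

a_11 = 241864704


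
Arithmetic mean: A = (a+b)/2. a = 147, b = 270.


AM = (147 + 270)/2 = 417/2 = 208.5

AM = 208.5


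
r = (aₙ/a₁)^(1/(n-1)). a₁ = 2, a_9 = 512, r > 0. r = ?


r^(n-1) = aₙ/a₁
r^8 = 512/2 = 256
r = 256^(1/8)
= ±2; taking r > 0 gives r = 2

r = 2


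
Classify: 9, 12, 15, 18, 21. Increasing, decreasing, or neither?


Differences: 3, 3, 3, 3
All differences > 0 → strictly INCREASING

Monotonically increasing


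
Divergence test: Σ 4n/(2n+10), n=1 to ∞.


lim(n→∞) 4n/(2n+10) = 4/2 = 2  (divide numerator and denominator by n)
lim aₙ = 2 ≠ 0 → series DIVERGES

Diverges (lim aₙ = 2 ≠ 0)


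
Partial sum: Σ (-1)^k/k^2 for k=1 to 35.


S = -1 + 1/4 - 1/9 + 1/16 - 1/25 + 1/36 - 1/49 + 1/64 ± ...
= -0.8229
(Full series converges to -π²/12 ≈ -0.8225)

S_35 = -0.8229


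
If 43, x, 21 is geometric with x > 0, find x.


GM = √(43×21) = √903 = 30.05

GM = 30.05


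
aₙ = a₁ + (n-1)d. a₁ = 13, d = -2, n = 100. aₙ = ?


aₙ = a₁ + (n-1)d
= 13 + (100-1)×-2
= 13 - 198
= -185

a_100 = -185


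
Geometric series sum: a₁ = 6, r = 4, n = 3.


Sₙ = 6×(4^3 - 1)/(4 - 1)
= 6×(64 - 1)/3
= 6×63/3
= 126

S_3 = 126


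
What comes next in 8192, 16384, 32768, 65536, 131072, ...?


Pattern: powers of 2: 2ⁿ
Terms: 8192, 16384, 32768, 65536, 131072
Next term = 262144

Next term = 262144


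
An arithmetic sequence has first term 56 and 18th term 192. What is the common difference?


d = (aₙ - a₁)/(n-1)
= (192 - 56)/(18-1)
= 136/17 = 8

d = 8


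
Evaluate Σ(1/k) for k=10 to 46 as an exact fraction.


Σₖ₌10^46 1/k = 1/10 + 1/11 + 1/12 + ... + 1/46
= 14955659016717063769/9419588158802421600
≈ 1.5877

Sum = 14955659016717063769/9419588158802421600 ≈ 1.5877


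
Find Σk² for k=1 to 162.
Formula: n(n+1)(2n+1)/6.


n = 162
n(n+1)(2n+1)/6 = 162×163×325/6
= 8581950/6 = 1430325

Σk² = 1430325


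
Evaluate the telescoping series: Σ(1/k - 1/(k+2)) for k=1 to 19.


Telescoping with gap 2: two head and two tail terms survive.
= (1 + 1/2) - (1/20 + 1/21)
= 3/2 - 1/20 - 1/21 = 589/420

Sum = 589/420


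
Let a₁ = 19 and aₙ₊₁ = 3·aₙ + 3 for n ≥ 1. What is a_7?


Computing step by step:
a_1 = 19
a_2 = 60
a_3 = 183
a_4 = 552
a_5 = 1659
a_6 = 4980
a_7 = 14943


a_7 = 14943


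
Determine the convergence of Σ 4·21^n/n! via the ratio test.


aₙ = 4·21^n/n!
a_{n+1}/aₙ = 21^(n+1)/(n+1)! × n!/21^n  (constant 4 cancels)
= 21/(n+1)
L = lim(n→∞) 21/(n+1) = 0
L < 1 → series CONVERGES

Converges (ratio test: L = 0 < 1)


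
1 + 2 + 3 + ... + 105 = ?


n(n+1)/2 = 105×106/2 = 11130/2 = 5565

Σk = 5565


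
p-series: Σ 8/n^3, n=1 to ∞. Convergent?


p-series test: Σ c/n^p converges if p > 1, diverges if p ≤ 1 (constant c > 0 doesn't affect convergence).
p = 3
3 > 1 → CONVERGES

Converges (p = 3 > 1)


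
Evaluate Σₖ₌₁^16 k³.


n(n+1)/2 = 16×17/2 = 136
Σk³ = 136² = 18496

Σk³ = 18496


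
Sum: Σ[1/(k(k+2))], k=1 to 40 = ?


1/(k(k+2)) = (1/2)·(1/k - 1/(k+2)) (partial fractions)
Telescoping: Σ = (1/2)·(1 + 1/2 - 1/41 - 1/42) = 625/861

Sum = 625/861


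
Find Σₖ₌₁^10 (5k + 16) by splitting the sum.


Σ(5k+16) = 5·Σk + 16·n
= 5·55 + 16·10
= 275 + 160 = 435

Σ = 435


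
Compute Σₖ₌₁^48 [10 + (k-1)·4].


aₙ = 10 + (48-1)×4 = 198
Sₙ = n(a₁+aₙ)/2 = 48×(10+198)/2
= 48×208/2 = 4992

S_48 = 4992


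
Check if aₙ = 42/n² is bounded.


a₁ = 42, a₂ = 42/4, a₃ = 42/9, ...
0 < aₙ ≤ 42 for all n ≥ 1
The sequence IS bounded

Bounded (0 < aₙ ≤ 42)


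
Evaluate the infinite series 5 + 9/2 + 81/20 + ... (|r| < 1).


S∞ = a₁/(1-r) = 5/(1 - 9/10)
= 5/(1/10)
= 50

S∞ = 50


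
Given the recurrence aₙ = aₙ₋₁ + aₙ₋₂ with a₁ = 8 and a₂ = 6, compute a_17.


Computing iteratively: 8, 6, 14, 20, 34, 54, 88, 142, 230, 372, 602, 974, ...
a_17 = 10802

a_17 = 10802


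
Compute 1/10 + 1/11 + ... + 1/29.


Σₖ₌10^29 1/k = 1/10 + 1/11 + 1/12 + ... + 1/29
= 2638126077577/2329089562800
≈ 1.1327

Sum = 2638126077577/2329089562800 ≈ 1.1327


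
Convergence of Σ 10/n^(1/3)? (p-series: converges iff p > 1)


p-series test: Σ c/n^p converges if p > 1, diverges if p ≤ 1 (constant c > 0 doesn't affect convergence).
p = 1/3
1/3 ≤ 1 → DIVERGES

Diverges (p = 1/3 ≤ 1)


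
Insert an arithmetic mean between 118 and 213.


AM = (118 + 213)/2 = 331/2 = 165.5

AM = 165.5


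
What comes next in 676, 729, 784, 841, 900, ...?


Pattern: perfect squares: n²
Terms: 676, 729, 784, 841, 900
Next term = 961

Next term = 961


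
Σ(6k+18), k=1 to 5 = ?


Σ(6k+18) = 6·Σk + 18·n
= 6·15 + 18·5
= 90 + 90 = 180

Σ = 180


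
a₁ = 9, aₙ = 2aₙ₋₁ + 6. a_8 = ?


Computing step by step:
a_1 = 9
a_2 = 24
a_3 = 54
a_4 = 114
a_5 = 234
a_6 = 474
a_7 = 954
a_8 = 1914


a_8 = 1914


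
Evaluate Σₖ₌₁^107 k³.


n(n+1)/2 = 107×108/2 = 5778
Σk³ = 5778² = 33385284

Σk³ = 33385284


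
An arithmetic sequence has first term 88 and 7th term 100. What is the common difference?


d = (aₙ - a₁)/(n-1)
= (100 - 88)/(7-1)
= 12/6 = 2

d = 2


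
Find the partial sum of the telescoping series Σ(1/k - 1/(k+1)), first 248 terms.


Telescoping: adjacent terms cancel.
= 1/1 - 1/249
= 1 - 1/249 = 248/249

Sum = 248/249


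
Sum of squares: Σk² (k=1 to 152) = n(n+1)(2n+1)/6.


n = 152
n(n+1)(2n+1)/6 = 152×153×305/6
= 7093080/6 = 1182180

Σk² = 1182180


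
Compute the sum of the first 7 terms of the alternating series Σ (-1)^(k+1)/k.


S = 1 - 1/2 + 1/3 - 1/4 + 1/5 - 1/6 + 1/7
= 0.7595
(Full series converges to +ln(2) ≈ +0.6931)

S_7 = 0.7595


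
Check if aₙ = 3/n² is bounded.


a₁ = 3, a₂ = 3/4, a₃ = 3/9, ...
0 < aₙ ≤ 3 for all n ≥ 1
The sequence IS bounded

Bounded (0 < aₙ ≤ 3)


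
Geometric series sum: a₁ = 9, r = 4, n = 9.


Sₙ = 9×(4^9 - 1)/(4 - 1)
= 9×(262144 - 1)/3
= 9×262143/3
= 786429

S_9 = 786429


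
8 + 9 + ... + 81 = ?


Σₖ₌8^81 k = Σₖ₌₁^81 k − Σₖ₌₁^7 k
= 81·82/2 − 7·8/2
= 3321 − 28 = 3293

Σk = 3293


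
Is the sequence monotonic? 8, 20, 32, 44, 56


Differences: 12, 12, 12, 12
All differences > 0 → strictly INCREASING

Monotonically increasing


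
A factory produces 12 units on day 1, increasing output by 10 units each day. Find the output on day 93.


aₙ = a₁ + (n-1)d
= 12 + (93-1)×10
= 12 + 920
= 932

a_93 = 932


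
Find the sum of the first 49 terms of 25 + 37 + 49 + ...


aₙ = 25 + (49-1)×12 = 601
Sₙ = n(a₁+aₙ)/2 = 49×(25+601)/2
= 49×626/2 = 15337

S_49 = 15337
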